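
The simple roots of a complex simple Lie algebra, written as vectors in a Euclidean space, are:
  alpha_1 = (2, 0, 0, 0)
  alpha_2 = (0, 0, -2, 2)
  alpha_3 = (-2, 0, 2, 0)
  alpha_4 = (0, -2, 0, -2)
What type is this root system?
Compute the Cartan integers a_ij = 2(alpha_i, alpha_j)/(alpha_j, alpha_j); the resulting 4x4 Cartan matrix is
[[2, 0, -1, 0], [0, 2, -1, -1], [-2, -1, 2, 0], [0, -1, 0, 2]].
The roots have two lengths (squared-length ratio 2:1); the short ones are alpha_{1}. The associated Dynkin diagram is a chain of 4 nodes with a double edge at one end; the terminal node there is the unique short simple root (B_4), so the type is B_4 (the algebra so(9)).

B_4 (so(9))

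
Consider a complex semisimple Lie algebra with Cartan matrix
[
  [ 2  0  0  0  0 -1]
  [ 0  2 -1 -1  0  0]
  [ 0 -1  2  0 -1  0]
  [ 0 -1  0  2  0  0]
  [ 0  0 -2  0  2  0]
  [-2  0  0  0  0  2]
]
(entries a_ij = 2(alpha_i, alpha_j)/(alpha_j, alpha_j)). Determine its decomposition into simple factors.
B_2 + C_4

The diagram associated to this matrix has two connected components: the simple roots {alpha_1, alpha_6} form a chain of 2 nodes with a double edge at one end; the terminal node there is the unique short simple root (B_2), and {alpha_2, alpha_3, alpha_4, alpha_5} form a chain of 4 nodes with a double edge at one end; the terminal node there is the unique long simple root (C_4). A semisimple Lie algebra decomposes uniquely as the direct sum of simple ideals, one per connected component of its Dynkin diagram, so g ≅ B_2 ⊕ C_4 (dimension 10 + 36 = 46).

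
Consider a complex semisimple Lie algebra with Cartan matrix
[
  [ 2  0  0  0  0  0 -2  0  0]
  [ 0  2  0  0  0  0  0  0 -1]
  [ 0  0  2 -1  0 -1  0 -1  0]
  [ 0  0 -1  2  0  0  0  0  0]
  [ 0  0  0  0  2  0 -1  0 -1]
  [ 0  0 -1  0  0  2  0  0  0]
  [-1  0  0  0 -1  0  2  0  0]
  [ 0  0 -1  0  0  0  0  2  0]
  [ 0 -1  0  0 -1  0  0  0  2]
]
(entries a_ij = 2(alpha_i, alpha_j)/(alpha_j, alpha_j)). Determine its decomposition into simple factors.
type C_5 ⊕ type D_4

The diagram associated to this matrix has two connected components: the simple roots {alpha_1, alpha_2, alpha_5, alpha_7, alpha_9} form a chain of 5 nodes with a double edge at one end; the terminal node there is the unique long simple root (C_5), and {alpha_3, alpha_4, alpha_6, alpha_8} form a chain of 2 nodes with a fork of two nodes at one end (D_4). A semisimple Lie algebra decomposes uniquely as the direct sum of simple ideals, one per connected component of its Dynkin diagram, so g ≅ C_5 ⊕ D_4 (dimension 55 + 28 = 83).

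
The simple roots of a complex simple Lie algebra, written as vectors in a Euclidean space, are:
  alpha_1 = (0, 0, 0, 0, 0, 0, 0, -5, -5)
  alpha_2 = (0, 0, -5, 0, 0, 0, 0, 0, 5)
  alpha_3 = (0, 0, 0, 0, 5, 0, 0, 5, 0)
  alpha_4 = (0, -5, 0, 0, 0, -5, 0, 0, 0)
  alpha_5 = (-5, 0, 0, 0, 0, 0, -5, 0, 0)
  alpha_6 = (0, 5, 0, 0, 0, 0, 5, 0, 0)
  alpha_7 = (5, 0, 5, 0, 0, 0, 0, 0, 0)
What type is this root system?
Compute the Cartan integers a_ij = 2(alpha_i, alpha_j)/(alpha_j, alpha_j); the resulting 7x7 Cartan matrix is
[[2, -1, -1, 0, 0, 0, 0], [-1, 2, 0, 0, 0, 0, -1], [-1, 0, 2, 0, 0, 0, 0], [0, 0, 0, 2, 0, -1, 0], [0, 0, 0, 0, 2, -1, -1], [0, 0, 0, -1, -1, 2, 0], [0, -1, 0, 0, -1, 0, 2]].
All simple roots have the same length, so the diagram is simply laced. The associated Dynkin diagram is a chain of 7 nodes with single edges (A_7), so the type is A_7 (the algebra sl(8)).

A7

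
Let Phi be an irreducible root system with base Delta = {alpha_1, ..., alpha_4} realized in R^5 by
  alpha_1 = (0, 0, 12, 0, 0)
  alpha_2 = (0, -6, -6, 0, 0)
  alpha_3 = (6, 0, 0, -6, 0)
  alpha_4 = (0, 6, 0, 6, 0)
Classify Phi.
Compute the Cartan integers a_ij = 2(alpha_i, alpha_j)/(alpha_j, alpha_j); the resulting 4x4 Cartan matrix is
[[2, -2, 0, 0], [-1, 2, 0, -1], [0, 0, 2, -1], [0, -1, -1, 2]].
The roots have two lengths (squared-length ratio 2:1); the short ones are alpha_{2,3,4}. The associated Dynkin diagram is a chain of 4 nodes with a double edge at one end; the terminal node there is the unique long simple root (C_4), so the type is C_4 (the algebra sp(8)).

C4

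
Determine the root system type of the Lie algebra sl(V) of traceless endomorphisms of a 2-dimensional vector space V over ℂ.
A1

This is sl(2), which has dimension 2^2 - 1 = 3 and rank 2 - 1 = 1 (a Cartan subalgebra is the diagonal traceless matrices). In the classification of classical Lie algebras, the special linear algebra sl(n+1) has type A_n; here n = 1, so the Dynkin diagram is a chain of 1 nodes with single edges (A_1). Hence the type is A_1.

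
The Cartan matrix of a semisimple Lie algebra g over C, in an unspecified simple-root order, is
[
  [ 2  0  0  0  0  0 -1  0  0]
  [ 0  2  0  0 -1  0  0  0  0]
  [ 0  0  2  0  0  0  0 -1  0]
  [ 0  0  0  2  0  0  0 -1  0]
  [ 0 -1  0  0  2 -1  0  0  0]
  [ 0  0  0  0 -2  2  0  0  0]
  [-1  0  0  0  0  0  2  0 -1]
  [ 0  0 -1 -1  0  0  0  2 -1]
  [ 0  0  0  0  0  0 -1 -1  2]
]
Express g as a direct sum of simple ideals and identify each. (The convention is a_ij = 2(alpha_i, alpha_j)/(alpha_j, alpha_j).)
The diagram associated to this matrix has two connected components: the simple roots {alpha_2, alpha_5, alpha_6} form a chain of 3 nodes with a double edge at one end; the terminal node there is the unique long simple root (C_3), and {alpha_1, alpha_3, alpha_4, alpha_7, alpha_8, alpha_9} form a chain of 4 nodes with a fork of two nodes at one end (D_6). A semisimple Lie algebra decomposes uniquely as the direct sum of simple ideals, one per connected component of its Dynkin diagram, so g ≅ C_3 ⊕ D_6 (dimension 21 + 66 = 87).

C_3 ⊕ D_6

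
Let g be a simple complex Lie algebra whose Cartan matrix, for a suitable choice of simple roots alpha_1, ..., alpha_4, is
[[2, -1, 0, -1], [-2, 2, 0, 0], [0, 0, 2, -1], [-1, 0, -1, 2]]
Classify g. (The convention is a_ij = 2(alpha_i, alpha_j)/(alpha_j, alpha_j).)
type C_4

The matrix has rank 4 with 2's on the diagonal. Reading the off-diagonal entries as Dynkin edges (a single edge where a_ij = a_ji = -1; a double or triple edge where a_ij * a_ji = 2 or 3), the diagram is a chain of 4 nodes with a double edge at one end; the terminal node there is the unique long simple root (C_4). One simple-root ordering that puts it in standard form is (alpha_3, alpha_4, alpha_1, alpha_2). So the algebra is type C_4, i.e. sp(8).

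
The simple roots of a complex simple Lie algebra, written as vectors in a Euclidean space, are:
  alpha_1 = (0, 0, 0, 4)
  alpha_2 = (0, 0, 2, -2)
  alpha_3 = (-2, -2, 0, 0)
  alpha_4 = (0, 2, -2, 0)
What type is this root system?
C4

Compute the Cartan integers a_ij = 2(alpha_i, alpha_j)/(alpha_j, alpha_j); the resulting 4x4 Cartan matrix is
[[2, -2, 0, 0], [-1, 2, 0, -1], [0, 0, 2, -1], [0, -1, -1, 2]].
The roots have two lengths (squared-length ratio 2:1); the short ones are alpha_{2,3,4}. The associated Dynkin diagram is a chain of 4 nodes with a double edge at one end; the terminal node there is the unique long simple root (C_4), so the type is C_4 (the algebra sp(8)).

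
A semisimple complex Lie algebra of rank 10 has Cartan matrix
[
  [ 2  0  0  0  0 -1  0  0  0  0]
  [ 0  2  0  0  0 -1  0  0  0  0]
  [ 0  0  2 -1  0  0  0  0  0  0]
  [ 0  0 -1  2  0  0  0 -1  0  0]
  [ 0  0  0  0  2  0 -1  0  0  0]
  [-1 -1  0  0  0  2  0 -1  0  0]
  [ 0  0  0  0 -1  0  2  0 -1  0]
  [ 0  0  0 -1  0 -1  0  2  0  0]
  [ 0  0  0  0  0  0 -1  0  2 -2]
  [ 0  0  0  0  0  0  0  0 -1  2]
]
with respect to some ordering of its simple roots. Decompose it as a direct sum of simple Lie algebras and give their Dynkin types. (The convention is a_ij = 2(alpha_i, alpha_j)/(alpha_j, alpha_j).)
B4 ⊕ D6

The diagram associated to this matrix has two connected components: the simple roots {alpha_5, alpha_7, alpha_9, alpha_10} form a chain of 4 nodes with a double edge at one end; the terminal node there is the unique short simple root (B_4), and {alpha_1, alpha_2, alpha_3, alpha_4, alpha_6, alpha_8} form a chain of 4 nodes with a fork of two nodes at one end (D_6). A semisimple Lie algebra decomposes uniquely as the direct sum of simple ideals, one per connected component of its Dynkin diagram, so g ≅ B_4 ⊕ D_6 (dimension 36 + 66 = 102).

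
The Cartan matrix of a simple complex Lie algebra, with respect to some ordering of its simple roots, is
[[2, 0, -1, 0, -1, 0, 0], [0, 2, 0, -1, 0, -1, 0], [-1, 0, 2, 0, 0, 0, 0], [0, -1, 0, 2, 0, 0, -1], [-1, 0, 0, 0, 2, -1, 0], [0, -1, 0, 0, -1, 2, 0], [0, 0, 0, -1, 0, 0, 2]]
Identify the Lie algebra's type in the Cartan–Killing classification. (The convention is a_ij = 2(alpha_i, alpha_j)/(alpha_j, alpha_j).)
The matrix has rank 7 with 2's on the diagonal. Reading the off-diagonal entries as Dynkin edges (a single edge where a_ij = a_ji = -1; a double or triple edge where a_ij * a_ji = 2 or 3), the diagram is a chain of 7 nodes with single edges (A_7). One simple-root ordering that puts it in standard form is (alpha_7, alpha_4, alpha_2, alpha_6, alpha_5, alpha_1, alpha_3). So the algebra is type A_7, i.e. sl(8).

type A_7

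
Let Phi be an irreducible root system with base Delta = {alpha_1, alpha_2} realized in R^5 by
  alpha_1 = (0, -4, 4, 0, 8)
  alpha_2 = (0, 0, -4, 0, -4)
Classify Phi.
type G_2

Compute the Cartan integers a_ij = 2(alpha_i, alpha_j)/(alpha_j, alpha_j); the resulting 2x2 Cartan matrix is
[[2, -3], [-1, 2]].
The roots have two lengths (squared-length ratio 3:1); the short ones are alpha_{2}. The associated Dynkin diagram is two nodes joined by a triple edge (G_2), so the type is G_2.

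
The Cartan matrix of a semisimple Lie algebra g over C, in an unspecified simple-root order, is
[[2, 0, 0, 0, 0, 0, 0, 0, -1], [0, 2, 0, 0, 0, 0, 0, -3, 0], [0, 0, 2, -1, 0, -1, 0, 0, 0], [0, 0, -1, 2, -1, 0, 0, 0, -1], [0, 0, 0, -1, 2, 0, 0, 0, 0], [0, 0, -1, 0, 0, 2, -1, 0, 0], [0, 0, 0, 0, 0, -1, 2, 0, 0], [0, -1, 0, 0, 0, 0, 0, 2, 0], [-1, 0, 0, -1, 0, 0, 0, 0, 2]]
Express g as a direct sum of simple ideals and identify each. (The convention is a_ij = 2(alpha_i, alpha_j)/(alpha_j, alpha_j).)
E_7 ⊕ G_2

The diagram associated to this matrix has two connected components: the simple roots {alpha_1, alpha_3, alpha_4, alpha_5, alpha_6, alpha_7, alpha_9} form a chain of 6 nodes with one extra node attached to the third node from one end (E_7), and {alpha_2, alpha_8} form two nodes joined by a triple edge (G_2). A semisimple Lie algebra decomposes uniquely as the direct sum of simple ideals, one per connected component of its Dynkin diagram, so g ≅ E_7 ⊕ G_2 (dimension 133 + 14 = 147).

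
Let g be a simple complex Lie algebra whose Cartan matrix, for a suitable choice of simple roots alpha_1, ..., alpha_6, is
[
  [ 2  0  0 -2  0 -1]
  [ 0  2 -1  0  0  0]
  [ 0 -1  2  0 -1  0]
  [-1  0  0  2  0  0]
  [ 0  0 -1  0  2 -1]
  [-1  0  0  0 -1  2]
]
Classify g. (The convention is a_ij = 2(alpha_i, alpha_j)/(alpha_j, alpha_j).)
The matrix has rank 6 with 2's on the diagonal. Reading the off-diagonal entries as Dynkin edges (a single edge where a_ij = a_ji = -1; a double or triple edge where a_ij * a_ji = 2 or 3), the diagram is a chain of 6 nodes with a double edge at one end; the terminal node there is the unique short simple root (B_6). One simple-root ordering that puts it in standard form is (alpha_2, alpha_3, alpha_5, alpha_6, alpha_1, alpha_4). So the algebra is type B_6, i.e. so(13).

B_6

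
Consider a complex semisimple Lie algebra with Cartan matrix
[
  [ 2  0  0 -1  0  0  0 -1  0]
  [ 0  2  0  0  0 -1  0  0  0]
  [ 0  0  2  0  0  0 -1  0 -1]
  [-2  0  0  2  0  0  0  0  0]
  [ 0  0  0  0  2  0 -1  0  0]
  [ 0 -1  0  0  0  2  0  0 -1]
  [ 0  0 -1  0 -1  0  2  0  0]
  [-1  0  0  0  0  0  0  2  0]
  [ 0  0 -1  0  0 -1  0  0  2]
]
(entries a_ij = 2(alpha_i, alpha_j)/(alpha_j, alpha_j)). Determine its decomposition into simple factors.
type A_6 ⊕ type C_3

The diagram associated to this matrix has two connected components: the simple roots {alpha_2, alpha_3, alpha_5, alpha_6, alpha_7, alpha_9} form a chain of 6 nodes with single edges (A_6), and {alpha_1, alpha_4, alpha_8} form a chain of 3 nodes with a double edge at one end; the terminal node there is the unique long simple root (C_3). A semisimple Lie algebra decomposes uniquely as the direct sum of simple ideals, one per connected component of its Dynkin diagram, so g ≅ A_6 ⊕ C_3 (dimension 48 + 21 = 69).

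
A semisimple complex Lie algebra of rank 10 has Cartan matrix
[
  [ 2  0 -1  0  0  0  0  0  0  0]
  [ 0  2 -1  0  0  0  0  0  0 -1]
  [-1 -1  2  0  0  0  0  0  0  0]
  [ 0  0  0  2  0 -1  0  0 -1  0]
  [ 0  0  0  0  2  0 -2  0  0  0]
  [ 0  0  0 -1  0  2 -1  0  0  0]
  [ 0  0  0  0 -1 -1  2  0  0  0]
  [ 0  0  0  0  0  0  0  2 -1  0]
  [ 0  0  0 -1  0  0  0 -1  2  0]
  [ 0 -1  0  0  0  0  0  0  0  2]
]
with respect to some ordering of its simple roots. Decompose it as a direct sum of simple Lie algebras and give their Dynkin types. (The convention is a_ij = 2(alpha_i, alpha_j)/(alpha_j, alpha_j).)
The diagram associated to this matrix has two connected components: the simple roots {alpha_1, alpha_2, alpha_3, alpha_10} form a chain of 4 nodes with single edges (A_4), and {alpha_4, alpha_5, alpha_6, alpha_7, alpha_8, alpha_9} form a chain of 6 nodes with a double edge at one end; the terminal node there is the unique long simple root (C_6). A semisimple Lie algebra decomposes uniquely as the direct sum of simple ideals, one per connected component of its Dynkin diagram, so g ≅ A_4 ⊕ C_6 (dimension 24 + 78 = 102).

A4 ⊕ C6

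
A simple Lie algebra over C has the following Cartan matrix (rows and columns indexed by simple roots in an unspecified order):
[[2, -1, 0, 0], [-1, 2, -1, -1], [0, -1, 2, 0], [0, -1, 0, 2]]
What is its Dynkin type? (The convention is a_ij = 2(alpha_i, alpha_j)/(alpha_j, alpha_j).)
The matrix has rank 4 with 2's on the diagonal. Reading the off-diagonal entries as Dynkin edges (a single edge where a_ij = a_ji = -1; a double or triple edge where a_ij * a_ji = 2 or 3), the diagram is a chain of 2 nodes with a fork of two nodes at one end (D_4). One simple-root ordering that puts it in standard form is (alpha_3, alpha_2, alpha_4, alpha_1). So the algebra is type D_4, i.e. so(8).

D4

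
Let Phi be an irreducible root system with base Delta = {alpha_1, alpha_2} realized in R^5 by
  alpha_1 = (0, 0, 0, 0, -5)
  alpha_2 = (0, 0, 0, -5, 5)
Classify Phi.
Compute the Cartan integers a_ij = 2(alpha_i, alpha_j)/(alpha_j, alpha_j); the resulting 2x2 Cartan matrix is
[[2, -1], [-2, 2]].
The roots have two lengths (squared-length ratio 2:1); the short ones are alpha_{1}. The associated Dynkin diagram is a chain of 2 nodes with a double edge at one end; the terminal node there is the unique short simple root (B_2), so the type is B_2 (the algebra so(5)).

type B_2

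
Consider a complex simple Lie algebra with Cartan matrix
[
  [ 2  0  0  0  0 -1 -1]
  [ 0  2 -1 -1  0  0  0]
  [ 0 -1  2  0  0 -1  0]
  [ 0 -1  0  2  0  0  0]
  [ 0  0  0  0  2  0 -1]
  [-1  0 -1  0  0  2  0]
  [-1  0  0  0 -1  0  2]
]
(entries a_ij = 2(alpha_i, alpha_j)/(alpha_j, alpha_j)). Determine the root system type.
The matrix has rank 7 with 2's on the diagonal. Reading the off-diagonal entries as Dynkin edges (a single edge where a_ij = a_ji = -1; a double or triple edge where a_ij * a_ji = 2 or 3), the diagram is a chain of 7 nodes with single edges (A_7). One simple-root ordering that puts it in standard form is (alpha_4, alpha_2, alpha_3, alpha_6, alpha_1, alpha_7, alpha_5). So the algebra is type A_7, i.e. sl(8).

A_7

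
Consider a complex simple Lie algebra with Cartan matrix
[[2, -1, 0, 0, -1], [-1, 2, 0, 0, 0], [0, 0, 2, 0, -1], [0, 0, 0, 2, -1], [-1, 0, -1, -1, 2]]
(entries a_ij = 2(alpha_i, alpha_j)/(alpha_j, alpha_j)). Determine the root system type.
D_5

The matrix has rank 5 with 2's on the diagonal. Reading the off-diagonal entries as Dynkin edges (a single edge where a_ij = a_ji = -1; a double or triple edge where a_ij * a_ji = 2 or 3), the diagram is a chain of 3 nodes with a fork of two nodes at one end (D_5). One simple-root ordering that puts it in standard form is (alpha_2, alpha_1, alpha_5, alpha_4, alpha_3). So the algebra is type D_5, i.e. so(10).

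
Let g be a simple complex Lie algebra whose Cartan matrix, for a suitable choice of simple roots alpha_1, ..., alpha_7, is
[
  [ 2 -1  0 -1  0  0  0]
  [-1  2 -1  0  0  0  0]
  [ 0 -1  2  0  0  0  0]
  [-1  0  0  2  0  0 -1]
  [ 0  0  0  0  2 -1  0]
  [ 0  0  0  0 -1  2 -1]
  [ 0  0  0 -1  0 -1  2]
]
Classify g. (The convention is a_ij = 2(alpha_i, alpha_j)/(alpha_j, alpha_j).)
A_7 (sl(8))

The matrix has rank 7 with 2's on the diagonal. Reading the off-diagonal entries as Dynkin edges (a single edge where a_ij = a_ji = -1; a double or triple edge where a_ij * a_ji = 2 or 3), the diagram is a chain of 7 nodes with single edges (A_7). One simple-root ordering that puts it in standard form is (alpha_3, alpha_2, alpha_1, alpha_4, alpha_7, alpha_6, alpha_5). So the algebra is type A_7, i.e. sl(8).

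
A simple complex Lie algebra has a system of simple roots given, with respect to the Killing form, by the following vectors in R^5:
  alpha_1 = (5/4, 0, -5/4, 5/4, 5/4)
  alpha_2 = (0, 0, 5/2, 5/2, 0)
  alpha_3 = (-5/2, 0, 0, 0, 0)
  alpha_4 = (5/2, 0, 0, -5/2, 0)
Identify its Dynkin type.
F_4

Compute the Cartan integers a_ij = 2(alpha_i, alpha_j)/(alpha_j, alpha_j); the resulting 4x4 Cartan matrix is
[[2, 0, -1, 0], [0, 2, 0, -1], [-1, 0, 2, -1], [0, -1, -2, 2]].
The roots have two lengths (squared-length ratio 2:1); the short ones are alpha_{1,3}. The associated Dynkin diagram is a chain of 4 nodes with a double edge between the middle two (F_4), so the type is F_4.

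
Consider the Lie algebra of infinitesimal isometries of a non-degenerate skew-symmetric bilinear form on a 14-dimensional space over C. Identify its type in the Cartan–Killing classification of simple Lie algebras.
This is sp(14), which has dimension 14(14+1)/2 = 105 and rank 14/2 = 7. In the classification of classical Lie algebras, the symplectic algebra sp(2n) has type C_n; here n = 7, so the Dynkin diagram is a chain of 7 nodes with a double edge at one end; the terminal node there is the unique long simple root (C_7). Hence the type is C_7.

C_7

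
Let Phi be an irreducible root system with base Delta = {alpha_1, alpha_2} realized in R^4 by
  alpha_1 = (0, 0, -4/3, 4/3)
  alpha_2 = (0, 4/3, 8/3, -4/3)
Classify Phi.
G2

Compute the Cartan integers a_ij = 2(alpha_i, alpha_j)/(alpha_j, alpha_j); the resulting 2x2 Cartan matrix is
[[2, -1], [-3, 2]].
The roots have two lengths (squared-length ratio 3:1); the short ones are alpha_{1}. The associated Dynkin diagram is two nodes joined by a triple edge (G_2), so the type is G_2.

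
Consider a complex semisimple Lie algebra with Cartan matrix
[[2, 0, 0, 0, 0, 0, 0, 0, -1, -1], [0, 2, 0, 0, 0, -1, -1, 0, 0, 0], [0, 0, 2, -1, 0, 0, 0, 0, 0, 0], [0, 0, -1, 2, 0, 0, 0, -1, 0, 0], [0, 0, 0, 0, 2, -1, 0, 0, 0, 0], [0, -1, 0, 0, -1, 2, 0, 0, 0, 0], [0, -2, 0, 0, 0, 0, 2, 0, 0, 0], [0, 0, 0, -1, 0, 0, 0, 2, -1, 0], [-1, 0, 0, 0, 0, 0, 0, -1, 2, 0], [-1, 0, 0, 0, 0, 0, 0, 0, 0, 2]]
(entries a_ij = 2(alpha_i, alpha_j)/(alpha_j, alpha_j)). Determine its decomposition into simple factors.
A_6 (sl(7)) ⊕ C_4 (sp(8))

The diagram associated to this matrix has two connected components: the simple roots {alpha_1, alpha_3, alpha_4, alpha_8, alpha_9, alpha_10} form a chain of 6 nodes with single edges (A_6), and {alpha_2, alpha_5, alpha_6, alpha_7} form a chain of 4 nodes with a double edge at one end; the terminal node there is the unique long simple root (C_4). A semisimple Lie algebra decomposes uniquely as the direct sum of simple ideals, one per connected component of its Dynkin diagram, so g ≅ A_6 ⊕ C_4 (dimension 48 + 36 = 84).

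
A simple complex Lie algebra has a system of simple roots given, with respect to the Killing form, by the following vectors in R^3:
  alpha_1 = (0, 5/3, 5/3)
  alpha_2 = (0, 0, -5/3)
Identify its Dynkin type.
Compute the Cartan integers a_ij = 2(alpha_i, alpha_j)/(alpha_j, alpha_j); the resulting 2x2 Cartan matrix is
[[2, -2], [-1, 2]].
The roots have two lengths (squared-length ratio 2:1); the short ones are alpha_{2}. The associated Dynkin diagram is a chain of 2 nodes with a double edge at one end; the terminal node there is the unique short simple root (B_2), so the type is B_2 (the algebra so(5)).

type B_2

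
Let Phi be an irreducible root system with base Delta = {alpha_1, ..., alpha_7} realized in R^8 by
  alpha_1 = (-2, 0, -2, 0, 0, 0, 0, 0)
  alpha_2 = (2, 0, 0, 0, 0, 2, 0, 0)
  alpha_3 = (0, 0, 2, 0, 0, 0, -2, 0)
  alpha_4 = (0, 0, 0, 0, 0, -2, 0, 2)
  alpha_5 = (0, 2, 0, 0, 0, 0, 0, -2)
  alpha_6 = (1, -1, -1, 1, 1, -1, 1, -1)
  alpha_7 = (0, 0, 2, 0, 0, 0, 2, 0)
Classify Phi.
Compute the Cartan integers a_ij = 2(alpha_i, alpha_j)/(alpha_j, alpha_j); the resulting 7x7 Cartan matrix is
[[2, -1, -1, 0, 0, 0, -1], [-1, 2, 0, -1, 0, 0, 0], [-1, 0, 2, 0, 0, -1, 0], [0, -1, 0, 2, -1, 0, 0], [0, 0, 0, -1, 2, 0, 0], [0, 0, -1, 0, 0, 2, 0], [-1, 0, 0, 0, 0, 0, 2]].
All simple roots have the same length, so the diagram is simply laced. The associated Dynkin diagram is a chain of 6 nodes with one extra node attached to the third node from one end (E_7), so the type is E_7.

E_7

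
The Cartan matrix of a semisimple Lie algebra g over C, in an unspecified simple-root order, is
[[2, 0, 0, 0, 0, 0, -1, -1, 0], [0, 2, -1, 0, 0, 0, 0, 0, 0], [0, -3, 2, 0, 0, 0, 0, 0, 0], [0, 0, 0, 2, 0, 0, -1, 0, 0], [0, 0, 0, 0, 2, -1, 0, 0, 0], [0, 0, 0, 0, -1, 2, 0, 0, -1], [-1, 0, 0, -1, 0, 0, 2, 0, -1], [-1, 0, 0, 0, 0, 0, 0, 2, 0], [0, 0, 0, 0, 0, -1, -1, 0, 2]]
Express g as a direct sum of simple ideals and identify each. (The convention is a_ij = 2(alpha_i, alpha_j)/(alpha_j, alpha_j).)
E7 ⊕ G2

The diagram associated to this matrix has two connected components: the simple roots {alpha_1, alpha_4, alpha_5, alpha_6, alpha_7, alpha_8, alpha_9} form a chain of 6 nodes with one extra node attached to the third node from one end (E_7), and {alpha_2, alpha_3} form two nodes joined by a triple edge (G_2). A semisimple Lie algebra decomposes uniquely as the direct sum of simple ideals, one per connected component of its Dynkin diagram, so g ≅ E_7 ⊕ G_2 (dimension 133 + 14 = 147).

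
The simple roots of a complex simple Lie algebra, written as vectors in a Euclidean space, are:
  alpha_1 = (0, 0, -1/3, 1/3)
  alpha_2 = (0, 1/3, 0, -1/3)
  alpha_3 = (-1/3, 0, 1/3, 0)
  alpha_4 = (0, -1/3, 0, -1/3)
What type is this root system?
Compute the Cartan integers a_ij = 2(alpha_i, alpha_j)/(alpha_j, alpha_j); the resulting 4x4 Cartan matrix is
[[2, -1, -1, -1], [-1, 2, 0, 0], [-1, 0, 2, 0], [-1, 0, 0, 2]].
All simple roots have the same length, so the diagram is simply laced. The associated Dynkin diagram is a chain of 2 nodes with a fork of two nodes at one end (D_4), so the type is D_4 (the algebra so(8)).

D4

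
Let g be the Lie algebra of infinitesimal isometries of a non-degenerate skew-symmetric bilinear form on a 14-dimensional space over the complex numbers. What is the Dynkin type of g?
This is sp(14), which has dimension 14(14+1)/2 = 105 and rank 14/2 = 7. In the classification of classical Lie algebras, the symplectic algebra sp(2n) has type C_n; here n = 7, so the Dynkin diagram is a chain of 7 nodes with a double edge at one end; the terminal node there is the unique long simple root (C_7). Hence the type is C_7.

C_7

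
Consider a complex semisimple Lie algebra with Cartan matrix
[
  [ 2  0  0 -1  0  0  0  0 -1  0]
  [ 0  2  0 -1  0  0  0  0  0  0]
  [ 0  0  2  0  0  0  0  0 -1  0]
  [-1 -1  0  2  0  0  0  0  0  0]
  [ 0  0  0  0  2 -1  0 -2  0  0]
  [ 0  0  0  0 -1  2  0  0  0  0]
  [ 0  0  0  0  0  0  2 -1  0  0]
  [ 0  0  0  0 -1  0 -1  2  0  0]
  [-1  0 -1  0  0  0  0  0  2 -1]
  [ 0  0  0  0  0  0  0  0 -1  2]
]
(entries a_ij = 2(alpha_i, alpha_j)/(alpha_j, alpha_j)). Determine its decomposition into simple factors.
The diagram associated to this matrix has two connected components: the simple roots {alpha_1, alpha_2, alpha_3, alpha_4, alpha_9, alpha_10} form a chain of 4 nodes with a fork of two nodes at one end (D_6), and {alpha_5, alpha_6, alpha_7, alpha_8} form a chain of 4 nodes with a double edge between the middle two (F_4). A semisimple Lie algebra decomposes uniquely as the direct sum of simple ideals, one per connected component of its Dynkin diagram, so g ≅ D_6 ⊕ F_4 (dimension 66 + 52 = 118).

D_6 (so(12)) ⊕ F_4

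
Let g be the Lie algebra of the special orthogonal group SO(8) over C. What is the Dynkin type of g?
type D_4

This is so(8) with 8 even, which has dimension 8(8-1)/2 = 28 and rank 8/2 = 4. In the classification of classical Lie algebras, the orthogonal algebra so(2n) in an even number of variables has type D_n; here n = 4, so the Dynkin diagram is a chain of 2 nodes with a fork of two nodes at one end (D_4). Hence the type is D_4.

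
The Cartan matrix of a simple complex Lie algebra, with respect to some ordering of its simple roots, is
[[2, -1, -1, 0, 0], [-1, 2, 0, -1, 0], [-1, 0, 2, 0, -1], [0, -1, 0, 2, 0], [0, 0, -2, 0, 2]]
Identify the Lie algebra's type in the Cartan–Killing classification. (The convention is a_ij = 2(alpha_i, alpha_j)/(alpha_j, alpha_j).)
The matrix has rank 5 with 2's on the diagonal. Reading the off-diagonal entries as Dynkin edges (a single edge where a_ij = a_ji = -1; a double or triple edge where a_ij * a_ji = 2 or 3), the diagram is a chain of 5 nodes with a double edge at one end; the terminal node there is the unique long simple root (C_5). One simple-root ordering that puts it in standard form is (alpha_4, alpha_2, alpha_1, alpha_3, alpha_5). So the algebra is type C_5, i.e. sp(10).

C5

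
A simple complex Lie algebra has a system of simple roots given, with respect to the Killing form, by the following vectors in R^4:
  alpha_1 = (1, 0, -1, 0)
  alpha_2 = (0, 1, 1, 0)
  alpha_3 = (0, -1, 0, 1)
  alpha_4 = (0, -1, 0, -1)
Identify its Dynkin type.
Compute the Cartan integers a_ij = 2(alpha_i, alpha_j)/(alpha_j, alpha_j); the resulting 4x4 Cartan matrix is
[[2, -1, 0, 0], [-1, 2, -1, -1], [0, -1, 2, 0], [0, -1, 0, 2]].
All simple roots have the same length, so the diagram is simply laced. The associated Dynkin diagram is a chain of 2 nodes with a fork of two nodes at one end (D_4), so the type is D_4 (the algebra so(8)).

type D_4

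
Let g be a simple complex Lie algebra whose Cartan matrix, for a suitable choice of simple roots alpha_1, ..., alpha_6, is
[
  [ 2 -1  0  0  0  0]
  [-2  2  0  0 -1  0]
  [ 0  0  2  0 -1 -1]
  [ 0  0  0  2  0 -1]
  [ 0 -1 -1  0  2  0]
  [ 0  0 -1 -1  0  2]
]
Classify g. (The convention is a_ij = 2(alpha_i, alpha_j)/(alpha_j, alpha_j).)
The matrix has rank 6 with 2's on the diagonal. Reading the off-diagonal entries as Dynkin edges (a single edge where a_ij = a_ji = -1; a double or triple edge where a_ij * a_ji = 2 or 3), the diagram is a chain of 6 nodes with a double edge at one end; the terminal node there is the unique short simple root (B_6). One simple-root ordering that puts it in standard form is (alpha_4, alpha_6, alpha_3, alpha_5, alpha_2, alpha_1). So the algebra is type B_6, i.e. so(13).

B_6 (so(13))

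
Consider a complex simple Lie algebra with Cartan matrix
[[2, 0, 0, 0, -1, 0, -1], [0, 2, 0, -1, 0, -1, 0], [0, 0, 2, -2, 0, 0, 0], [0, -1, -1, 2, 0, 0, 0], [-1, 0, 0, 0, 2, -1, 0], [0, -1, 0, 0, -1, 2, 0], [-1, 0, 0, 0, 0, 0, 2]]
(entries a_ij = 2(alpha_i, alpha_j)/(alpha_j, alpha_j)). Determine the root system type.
The matrix has rank 7 with 2's on the diagonal. Reading the off-diagonal entries as Dynkin edges (a single edge where a_ij = a_ji = -1; a double or triple edge where a_ij * a_ji = 2 or 3), the diagram is a chain of 7 nodes with a double edge at one end; the terminal node there is the unique long simple root (C_7). One simple-root ordering that puts it in standard form is (alpha_7, alpha_1, alpha_5, alpha_6, alpha_2, alpha_4, alpha_3). So the algebra is type C_7, i.e. sp(14).

C7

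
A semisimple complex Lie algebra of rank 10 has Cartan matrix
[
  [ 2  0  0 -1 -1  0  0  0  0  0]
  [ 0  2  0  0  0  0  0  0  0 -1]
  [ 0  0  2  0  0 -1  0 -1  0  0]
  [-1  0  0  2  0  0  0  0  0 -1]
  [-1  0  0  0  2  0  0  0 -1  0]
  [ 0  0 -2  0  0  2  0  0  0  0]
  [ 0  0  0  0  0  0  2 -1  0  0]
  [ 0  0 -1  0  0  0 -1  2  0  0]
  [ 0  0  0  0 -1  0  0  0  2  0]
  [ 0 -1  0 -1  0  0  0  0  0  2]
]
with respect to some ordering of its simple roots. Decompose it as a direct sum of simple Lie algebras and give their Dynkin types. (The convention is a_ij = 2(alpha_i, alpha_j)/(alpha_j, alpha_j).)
A6 ⊕ C4

The diagram associated to this matrix has two connected components: the simple roots {alpha_1, alpha_2, alpha_4, alpha_5, alpha_9, alpha_10} form a chain of 6 nodes with single edges (A_6), and {alpha_3, alpha_6, alpha_7, alpha_8} form a chain of 4 nodes with a double edge at one end; the terminal node there is the unique long simple root (C_4). A semisimple Lie algebra decomposes uniquely as the direct sum of simple ideals, one per connected component of its Dynkin diagram, so g ≅ A_6 ⊕ C_4 (dimension 48 + 36 = 84).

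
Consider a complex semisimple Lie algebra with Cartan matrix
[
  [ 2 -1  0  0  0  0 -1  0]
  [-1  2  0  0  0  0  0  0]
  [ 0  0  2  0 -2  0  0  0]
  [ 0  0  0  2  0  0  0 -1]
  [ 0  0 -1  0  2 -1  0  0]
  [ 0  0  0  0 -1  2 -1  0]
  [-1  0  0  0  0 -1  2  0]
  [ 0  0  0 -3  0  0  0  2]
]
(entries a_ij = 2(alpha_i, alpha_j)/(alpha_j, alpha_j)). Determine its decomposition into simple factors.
The diagram associated to this matrix has two connected components: the simple roots {alpha_1, alpha_2, alpha_3, alpha_5, alpha_6, alpha_7} form a chain of 6 nodes with a double edge at one end; the terminal node there is the unique long simple root (C_6), and {alpha_4, alpha_8} form two nodes joined by a triple edge (G_2). A semisimple Lie algebra decomposes uniquely as the direct sum of simple ideals, one per connected component of its Dynkin diagram, so g ≅ C_6 ⊕ G_2 (dimension 78 + 14 = 92).

C_6 (sp(12)) ⊕ G_2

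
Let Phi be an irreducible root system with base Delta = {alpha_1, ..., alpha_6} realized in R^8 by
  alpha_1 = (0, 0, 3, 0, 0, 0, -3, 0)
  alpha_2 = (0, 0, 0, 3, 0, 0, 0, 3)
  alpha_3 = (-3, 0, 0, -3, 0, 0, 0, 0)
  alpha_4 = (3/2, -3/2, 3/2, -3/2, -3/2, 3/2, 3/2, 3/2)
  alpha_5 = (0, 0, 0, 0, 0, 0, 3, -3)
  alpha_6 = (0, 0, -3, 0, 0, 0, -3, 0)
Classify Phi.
E_6

Compute the Cartan integers a_ij = 2(alpha_i, alpha_j)/(alpha_j, alpha_j); the resulting 6x6 Cartan matrix is
[[2, 0, 0, 0, -1, 0], [0, 2, -1, 0, -1, 0], [0, -1, 2, 0, 0, 0], [0, 0, 0, 2, 0, -1], [-1, -1, 0, 0, 2, -1], [0, 0, 0, -1, -1, 2]].
All simple roots have the same length, so the diagram is simply laced. The associated Dynkin diagram is a chain of 5 nodes with one extra node attached to the third node from one end (E_6), so the type is E_6.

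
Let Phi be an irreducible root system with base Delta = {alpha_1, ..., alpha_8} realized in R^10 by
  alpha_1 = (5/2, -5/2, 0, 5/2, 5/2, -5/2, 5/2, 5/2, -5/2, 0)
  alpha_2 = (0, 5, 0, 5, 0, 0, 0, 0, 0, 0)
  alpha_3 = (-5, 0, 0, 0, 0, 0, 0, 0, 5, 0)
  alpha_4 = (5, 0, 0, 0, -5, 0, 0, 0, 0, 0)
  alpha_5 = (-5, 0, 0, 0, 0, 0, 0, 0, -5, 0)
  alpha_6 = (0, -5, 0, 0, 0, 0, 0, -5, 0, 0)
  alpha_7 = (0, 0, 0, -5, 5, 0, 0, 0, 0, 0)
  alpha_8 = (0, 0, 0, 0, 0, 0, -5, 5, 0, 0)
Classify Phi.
type E_8

Compute the Cartan integers a_ij = 2(alpha_i, alpha_j)/(alpha_j, alpha_j); the resulting 8x8 Cartan matrix is
[[2, 0, -1, 0, 0, 0, 0, 0], [0, 2, 0, 0, 0, -1, -1, 0], [-1, 0, 2, -1, 0, 0, 0, 0], [0, 0, -1, 2, -1, 0, -1, 0], [0, 0, 0, -1, 2, 0, 0, 0], [0, -1, 0, 0, 0, 2, 0, -1], [0, -1, 0, -1, 0, 0, 2, 0], [0, 0, 0, 0, 0, -1, 0, 2]].
All simple roots have the same length, so the diagram is simply laced. The associated Dynkin diagram is a chain of 7 nodes with one extra node attached to the third node from one end (E_8), so the type is E_8.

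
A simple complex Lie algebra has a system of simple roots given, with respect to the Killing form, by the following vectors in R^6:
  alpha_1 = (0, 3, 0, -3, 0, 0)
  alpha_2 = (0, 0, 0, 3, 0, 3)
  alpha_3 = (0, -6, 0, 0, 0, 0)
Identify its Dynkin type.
C_3

Compute the Cartan integers a_ij = 2(alpha_i, alpha_j)/(alpha_j, alpha_j); the resulting 3x3 Cartan matrix is
[[2, -1, -1], [-1, 2, 0], [-2, 0, 2]].
The roots have two lengths (squared-length ratio 2:1); the short ones are alpha_{1,2}. The associated Dynkin diagram is a chain of 3 nodes with a double edge at one end; the terminal node there is the unique long simple root (C_3), so the type is C_3 (the algebra sp(6)).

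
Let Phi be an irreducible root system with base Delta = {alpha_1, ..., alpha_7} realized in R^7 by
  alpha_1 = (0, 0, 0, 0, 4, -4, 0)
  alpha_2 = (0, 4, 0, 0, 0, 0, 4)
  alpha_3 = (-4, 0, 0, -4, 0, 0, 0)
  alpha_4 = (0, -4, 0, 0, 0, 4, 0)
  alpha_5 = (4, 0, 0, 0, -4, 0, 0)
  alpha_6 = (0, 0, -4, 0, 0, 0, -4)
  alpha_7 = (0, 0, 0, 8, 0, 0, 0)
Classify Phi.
Compute the Cartan integers a_ij = 2(alpha_i, alpha_j)/(alpha_j, alpha_j); the resulting 7x7 Cartan matrix is
[[2, 0, 0, -1, -1, 0, 0], [0, 2, 0, -1, 0, -1, 0], [0, 0, 2, 0, -1, 0, -1], [-1, -1, 0, 2, 0, 0, 0], [-1, 0, -1, 0, 2, 0, 0], [0, -1, 0, 0, 0, 2, 0], [0, 0, -2, 0, 0, 0, 2]].
The roots have two lengths (squared-length ratio 2:1); the short ones are alpha_{1,2,3,4,5,6}. The associated Dynkin diagram is a chain of 7 nodes with a double edge at one end; the terminal node there is the unique long simple root (C_7), so the type is C_7 (the algebra sp(14)).

C_7 (sp(14))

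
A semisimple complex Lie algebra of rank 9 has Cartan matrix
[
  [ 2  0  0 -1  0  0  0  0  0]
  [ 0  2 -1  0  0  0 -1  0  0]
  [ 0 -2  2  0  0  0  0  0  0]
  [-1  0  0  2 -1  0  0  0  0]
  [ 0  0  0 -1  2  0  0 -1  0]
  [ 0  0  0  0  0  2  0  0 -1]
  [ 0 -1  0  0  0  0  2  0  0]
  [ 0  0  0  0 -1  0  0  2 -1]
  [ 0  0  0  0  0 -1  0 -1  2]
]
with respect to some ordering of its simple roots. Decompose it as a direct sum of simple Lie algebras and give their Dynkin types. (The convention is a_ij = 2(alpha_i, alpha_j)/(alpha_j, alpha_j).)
The diagram associated to this matrix has two connected components: the simple roots {alpha_1, alpha_4, alpha_5, alpha_6, alpha_8, alpha_9} form a chain of 6 nodes with single edges (A_6), and {alpha_2, alpha_3, alpha_7} form a chain of 3 nodes with a double edge at one end; the terminal node there is the unique long simple root (C_3). A semisimple Lie algebra decomposes uniquely as the direct sum of simple ideals, one per connected component of its Dynkin diagram, so g ≅ A_6 ⊕ C_3 (dimension 48 + 21 = 69).

A_6 + C_3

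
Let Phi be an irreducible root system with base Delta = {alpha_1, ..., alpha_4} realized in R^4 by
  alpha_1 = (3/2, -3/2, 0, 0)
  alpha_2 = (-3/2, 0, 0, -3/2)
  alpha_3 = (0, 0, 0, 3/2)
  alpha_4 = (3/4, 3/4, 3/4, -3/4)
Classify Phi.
F_4

Compute the Cartan integers a_ij = 2(alpha_i, alpha_j)/(alpha_j, alpha_j); the resulting 4x4 Cartan matrix is
[[2, -1, 0, 0], [-1, 2, -2, 0], [0, -1, 2, -1], [0, 0, -1, 2]].
The roots have two lengths (squared-length ratio 2:1); the short ones are alpha_{3,4}. The associated Dynkin diagram is a chain of 4 nodes with a double edge between the middle two (F_4), so the type is F_4.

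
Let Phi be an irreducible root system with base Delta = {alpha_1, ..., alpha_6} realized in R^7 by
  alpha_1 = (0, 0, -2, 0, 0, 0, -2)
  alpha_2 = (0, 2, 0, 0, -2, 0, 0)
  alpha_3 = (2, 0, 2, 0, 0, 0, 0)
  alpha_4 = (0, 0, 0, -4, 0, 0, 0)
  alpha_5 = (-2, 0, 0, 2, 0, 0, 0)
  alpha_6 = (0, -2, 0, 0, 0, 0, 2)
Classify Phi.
Compute the Cartan integers a_ij = 2(alpha_i, alpha_j)/(alpha_j, alpha_j); the resulting 6x6 Cartan matrix is
[[2, 0, -1, 0, 0, -1], [0, 2, 0, 0, 0, -1], [-1, 0, 2, 0, -1, 0], [0, 0, 0, 2, -2, 0], [0, 0, -1, -1, 2, 0], [-1, -1, 0, 0, 0, 2]].
The roots have two lengths (squared-length ratio 2:1); the short ones are alpha_{1,2,3,5,6}. The associated Dynkin diagram is a chain of 6 nodes with a double edge at one end; the terminal node there is the unique long simple root (C_6), so the type is C_6 (the algebra sp(12)).

C_6 (sp(12))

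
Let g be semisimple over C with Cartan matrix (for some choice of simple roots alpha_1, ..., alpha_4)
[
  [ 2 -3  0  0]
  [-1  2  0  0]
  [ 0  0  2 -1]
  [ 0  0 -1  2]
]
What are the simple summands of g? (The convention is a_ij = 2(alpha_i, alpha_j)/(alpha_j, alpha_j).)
A_2 (sl(3)) + G_2

The diagram associated to this matrix has two connected components: the simple roots {alpha_3, alpha_4} form a chain of 2 nodes with single edges (A_2), and {alpha_1, alpha_2} form two nodes joined by a triple edge (G_2). A semisimple Lie algebra decomposes uniquely as the direct sum of simple ideals, one per connected component of its Dynkin diagram, so g ≅ A_2 ⊕ G_2 (dimension 8 + 14 = 22).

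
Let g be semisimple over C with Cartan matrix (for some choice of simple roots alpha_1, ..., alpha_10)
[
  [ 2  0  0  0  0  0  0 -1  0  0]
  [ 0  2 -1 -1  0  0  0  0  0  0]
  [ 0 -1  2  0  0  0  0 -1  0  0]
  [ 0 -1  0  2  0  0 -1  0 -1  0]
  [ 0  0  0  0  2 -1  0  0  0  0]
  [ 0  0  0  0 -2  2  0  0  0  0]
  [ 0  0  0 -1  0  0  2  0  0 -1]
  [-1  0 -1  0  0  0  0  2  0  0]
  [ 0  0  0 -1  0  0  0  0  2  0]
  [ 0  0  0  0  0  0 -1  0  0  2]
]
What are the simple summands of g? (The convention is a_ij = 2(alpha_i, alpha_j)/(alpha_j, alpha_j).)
B_2 (so(5)) ⊕ E_8

The diagram associated to this matrix has two connected components: the simple roots {alpha_5, alpha_6} form a chain of 2 nodes with a double edge at one end; the terminal node there is the unique short simple root (B_2), and {alpha_1, alpha_2, alpha_3, alpha_4, alpha_7, alpha_8, alpha_9, alpha_10} form a chain of 7 nodes with one extra node attached to the third node from one end (E_8). A semisimple Lie algebra decomposes uniquely as the direct sum of simple ideals, one per connected component of its Dynkin diagram, so g ≅ B_2 ⊕ E_8 (dimension 10 + 248 = 258).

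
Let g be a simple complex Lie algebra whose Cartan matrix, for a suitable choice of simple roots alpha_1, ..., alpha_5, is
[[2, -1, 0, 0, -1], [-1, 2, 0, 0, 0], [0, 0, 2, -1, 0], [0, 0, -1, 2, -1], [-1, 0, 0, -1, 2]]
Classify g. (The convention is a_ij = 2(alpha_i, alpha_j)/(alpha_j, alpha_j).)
The matrix has rank 5 with 2's on the diagonal. Reading the off-diagonal entries as Dynkin edges (a single edge where a_ij = a_ji = -1; a double or triple edge where a_ij * a_ji = 2 or 3), the diagram is a chain of 5 nodes with single edges (A_5). One simple-root ordering that puts it in standard form is (alpha_3, alpha_4, alpha_5, alpha_1, alpha_2). So the algebra is type A_5, i.e. sl(6).

A_5 (sl(6))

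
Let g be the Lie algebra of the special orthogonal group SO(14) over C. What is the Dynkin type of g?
type D_7

This is so(14) with 14 even, which has dimension 14(14-1)/2 = 91 and rank 14/2 = 7. In the classification of classical Lie algebras, the orthogonal algebra so(2n) in an even number of variables has type D_n; here n = 7, so the Dynkin diagram is a chain of 5 nodes with a fork of two nodes at one end (D_7). Hence the type is D_7.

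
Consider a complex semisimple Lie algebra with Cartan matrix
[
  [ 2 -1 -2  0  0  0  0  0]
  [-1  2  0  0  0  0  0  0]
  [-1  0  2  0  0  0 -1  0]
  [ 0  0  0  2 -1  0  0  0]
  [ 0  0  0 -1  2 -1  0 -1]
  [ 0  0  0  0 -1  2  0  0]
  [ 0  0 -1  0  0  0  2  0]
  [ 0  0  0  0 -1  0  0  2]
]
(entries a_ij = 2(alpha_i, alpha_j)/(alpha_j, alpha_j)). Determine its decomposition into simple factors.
The diagram associated to this matrix has two connected components: the simple roots {alpha_4, alpha_5, alpha_6, alpha_8} form a chain of 2 nodes with a fork of two nodes at one end (D_4), and {alpha_1, alpha_2, alpha_3, alpha_7} form a chain of 4 nodes with a double edge between the middle two (F_4). A semisimple Lie algebra decomposes uniquely as the direct sum of simple ideals, one per connected component of its Dynkin diagram, so g ≅ D_4 ⊕ F_4 (dimension 28 + 52 = 80).

D_4 ⊕ F_4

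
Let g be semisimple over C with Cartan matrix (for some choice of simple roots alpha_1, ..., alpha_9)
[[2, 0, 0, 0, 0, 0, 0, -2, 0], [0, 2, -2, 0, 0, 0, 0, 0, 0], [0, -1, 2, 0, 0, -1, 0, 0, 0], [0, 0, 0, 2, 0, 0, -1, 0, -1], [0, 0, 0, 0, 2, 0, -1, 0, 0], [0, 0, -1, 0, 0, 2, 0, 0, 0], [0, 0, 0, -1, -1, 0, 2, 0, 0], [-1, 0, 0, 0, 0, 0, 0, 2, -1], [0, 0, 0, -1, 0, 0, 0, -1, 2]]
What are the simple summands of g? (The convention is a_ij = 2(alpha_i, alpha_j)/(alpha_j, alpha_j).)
type C_3 + type C_6

The diagram associated to this matrix has two connected components: the simple roots {alpha_2, alpha_3, alpha_6} form a chain of 3 nodes with a double edge at one end; the terminal node there is the unique long simple root (C_3), and {alpha_1, alpha_4, alpha_5, alpha_7, alpha_8, alpha_9} form a chain of 6 nodes with a double edge at one end; the terminal node there is the unique long simple root (C_6). A semisimple Lie algebra decomposes uniquely as the direct sum of simple ideals, one per connected component of its Dynkin diagram, so g ≅ C_3 ⊕ C_6 (dimension 21 + 78 = 99).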